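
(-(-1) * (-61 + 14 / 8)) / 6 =-79 / 8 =-9.88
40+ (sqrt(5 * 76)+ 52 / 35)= 2 * sqrt(95)+ 1452 / 35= 60.98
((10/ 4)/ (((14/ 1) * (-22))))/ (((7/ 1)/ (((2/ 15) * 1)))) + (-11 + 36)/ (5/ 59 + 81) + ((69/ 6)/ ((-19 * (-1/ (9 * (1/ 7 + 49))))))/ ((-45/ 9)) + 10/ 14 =-38594729911/ 734894160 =-52.52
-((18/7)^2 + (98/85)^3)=-245094908/30092125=-8.14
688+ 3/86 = 59171/86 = 688.03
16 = 16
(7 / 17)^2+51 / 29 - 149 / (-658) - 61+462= 2223275947 / 5514698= 403.15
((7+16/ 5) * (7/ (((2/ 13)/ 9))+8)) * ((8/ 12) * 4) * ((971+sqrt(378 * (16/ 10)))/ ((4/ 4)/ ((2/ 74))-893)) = -2756669/ 214-17034 * sqrt(105)/ 535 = -13207.89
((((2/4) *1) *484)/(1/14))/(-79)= -42.89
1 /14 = 0.07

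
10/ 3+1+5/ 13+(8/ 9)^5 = 4047656/ 767637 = 5.27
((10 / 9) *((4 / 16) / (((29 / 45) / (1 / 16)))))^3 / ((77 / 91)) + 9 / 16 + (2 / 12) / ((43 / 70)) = 945604512757 / 1134034649088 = 0.83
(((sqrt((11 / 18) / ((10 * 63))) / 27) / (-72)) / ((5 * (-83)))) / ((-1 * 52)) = -sqrt(385) / 26429457600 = -0.00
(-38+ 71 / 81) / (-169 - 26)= 3007 / 15795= 0.19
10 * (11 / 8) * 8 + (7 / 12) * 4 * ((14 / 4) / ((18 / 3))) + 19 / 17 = 68837 / 612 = 112.48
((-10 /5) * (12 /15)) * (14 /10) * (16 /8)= -112 /25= -4.48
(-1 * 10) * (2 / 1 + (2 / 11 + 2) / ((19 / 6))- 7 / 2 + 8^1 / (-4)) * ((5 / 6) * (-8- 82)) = -440625 / 209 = -2108.25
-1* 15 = -15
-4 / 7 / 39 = -4 / 273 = -0.01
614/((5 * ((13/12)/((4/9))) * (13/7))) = 68768/2535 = 27.13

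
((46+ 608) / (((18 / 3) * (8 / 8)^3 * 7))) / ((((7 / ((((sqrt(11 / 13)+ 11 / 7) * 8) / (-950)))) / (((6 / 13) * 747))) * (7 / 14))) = -42991344 / 2118025 - 3908304 * sqrt(143) / 3933475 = -32.18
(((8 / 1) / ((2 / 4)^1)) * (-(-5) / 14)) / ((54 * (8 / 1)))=5 / 378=0.01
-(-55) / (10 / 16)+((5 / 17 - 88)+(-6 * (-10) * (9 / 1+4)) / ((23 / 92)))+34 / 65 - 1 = 3447398 / 1105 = 3119.82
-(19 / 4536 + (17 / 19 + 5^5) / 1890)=-714509 / 430920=-1.66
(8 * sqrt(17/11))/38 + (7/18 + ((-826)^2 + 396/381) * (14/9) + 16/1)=4 * sqrt(187)/209 + 2426214617/2286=1061336.49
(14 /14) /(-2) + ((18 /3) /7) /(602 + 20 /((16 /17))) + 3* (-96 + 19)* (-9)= 24181285 /11634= 2078.50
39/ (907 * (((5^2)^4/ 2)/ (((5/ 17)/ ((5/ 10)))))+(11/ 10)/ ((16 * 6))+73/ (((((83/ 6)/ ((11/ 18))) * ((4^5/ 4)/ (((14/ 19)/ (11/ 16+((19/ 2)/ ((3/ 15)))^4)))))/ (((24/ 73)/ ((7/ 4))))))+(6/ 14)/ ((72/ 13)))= 2805296740908480/ 21662094581744764509997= 0.00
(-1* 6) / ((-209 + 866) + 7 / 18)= -108 / 11833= -0.01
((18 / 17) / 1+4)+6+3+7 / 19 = 4660 / 323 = 14.43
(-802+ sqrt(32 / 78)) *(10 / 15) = -1604 / 3+ 8 *sqrt(39) / 117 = -534.24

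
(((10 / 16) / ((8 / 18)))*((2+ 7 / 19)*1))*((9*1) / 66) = 6075 / 13376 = 0.45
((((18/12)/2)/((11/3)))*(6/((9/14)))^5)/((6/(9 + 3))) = 8605184/297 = 28973.68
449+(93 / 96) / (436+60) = 229889 / 512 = 449.00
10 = 10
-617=-617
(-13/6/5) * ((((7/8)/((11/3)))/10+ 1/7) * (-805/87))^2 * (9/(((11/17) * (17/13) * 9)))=-94293827329/77370923520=-1.22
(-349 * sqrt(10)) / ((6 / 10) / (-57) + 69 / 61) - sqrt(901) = -2022455 * sqrt(10) / 6494 - sqrt(901) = -1014.86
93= 93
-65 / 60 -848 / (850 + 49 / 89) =-629917 / 302796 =-2.08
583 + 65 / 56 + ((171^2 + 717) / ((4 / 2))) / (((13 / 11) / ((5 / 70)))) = 1084345 / 728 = 1489.48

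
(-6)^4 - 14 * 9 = 1170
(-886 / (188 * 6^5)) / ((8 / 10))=-2215 / 2923776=-0.00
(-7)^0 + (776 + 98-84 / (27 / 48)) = 2177 / 3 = 725.67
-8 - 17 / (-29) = -215 / 29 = -7.41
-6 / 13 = -0.46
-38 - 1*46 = -84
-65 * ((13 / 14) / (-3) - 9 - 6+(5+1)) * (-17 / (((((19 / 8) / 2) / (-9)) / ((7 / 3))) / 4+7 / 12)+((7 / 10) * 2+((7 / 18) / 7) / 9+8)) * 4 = -49524.14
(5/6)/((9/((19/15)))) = 0.12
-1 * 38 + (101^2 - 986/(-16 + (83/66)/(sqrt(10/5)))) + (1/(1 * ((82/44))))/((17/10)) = 5401308 * sqrt(2)/2223383 + 15845865457137/1549697951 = 10228.57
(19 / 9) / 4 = 19 / 36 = 0.53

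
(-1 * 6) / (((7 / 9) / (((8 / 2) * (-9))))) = 1944 / 7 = 277.71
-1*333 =-333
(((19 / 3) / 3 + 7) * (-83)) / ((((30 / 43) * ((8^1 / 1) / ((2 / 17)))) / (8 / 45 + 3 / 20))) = -5.22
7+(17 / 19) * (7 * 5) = 728 / 19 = 38.32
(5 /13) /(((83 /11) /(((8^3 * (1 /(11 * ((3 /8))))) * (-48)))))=-327680 /1079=-303.69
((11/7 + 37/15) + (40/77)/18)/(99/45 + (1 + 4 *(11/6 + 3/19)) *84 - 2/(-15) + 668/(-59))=15797132/2890141485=0.01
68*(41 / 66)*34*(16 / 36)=189584 / 297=638.33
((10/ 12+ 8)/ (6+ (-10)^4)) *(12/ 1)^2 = 636/ 5003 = 0.13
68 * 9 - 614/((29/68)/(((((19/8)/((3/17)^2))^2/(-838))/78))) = 909090507995/1228320288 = 740.11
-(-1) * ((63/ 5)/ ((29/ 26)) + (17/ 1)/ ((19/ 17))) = 73027/ 2755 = 26.51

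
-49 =-49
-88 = -88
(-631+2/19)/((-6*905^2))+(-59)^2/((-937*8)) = -162463556149/349946449800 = -0.46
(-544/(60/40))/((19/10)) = -10880/57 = -190.88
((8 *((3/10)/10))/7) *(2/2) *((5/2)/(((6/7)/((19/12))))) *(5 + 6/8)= 437/480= 0.91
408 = 408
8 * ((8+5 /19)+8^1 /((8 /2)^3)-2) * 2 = 1942 /19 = 102.21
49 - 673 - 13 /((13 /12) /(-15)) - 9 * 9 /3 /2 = -915 /2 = -457.50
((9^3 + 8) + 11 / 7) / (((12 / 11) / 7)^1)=28435 / 6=4739.17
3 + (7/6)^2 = 157/36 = 4.36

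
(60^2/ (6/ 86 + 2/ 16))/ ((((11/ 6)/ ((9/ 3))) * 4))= 5572800/ 737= 7561.47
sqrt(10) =3.16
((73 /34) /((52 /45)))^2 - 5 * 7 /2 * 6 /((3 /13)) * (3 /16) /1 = -255880635 /3125824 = -81.86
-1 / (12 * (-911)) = 1 / 10932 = 0.00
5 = 5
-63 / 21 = -3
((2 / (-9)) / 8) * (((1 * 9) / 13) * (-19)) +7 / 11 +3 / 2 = 1431 / 572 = 2.50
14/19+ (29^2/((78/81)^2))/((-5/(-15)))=34955537/12844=2721.55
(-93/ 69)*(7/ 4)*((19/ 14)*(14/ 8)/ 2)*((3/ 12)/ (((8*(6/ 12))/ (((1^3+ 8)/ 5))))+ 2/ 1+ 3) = -1686307/ 117760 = -14.32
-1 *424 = -424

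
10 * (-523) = -5230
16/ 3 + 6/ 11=194/ 33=5.88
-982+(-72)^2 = 4202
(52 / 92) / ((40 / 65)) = 169 / 184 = 0.92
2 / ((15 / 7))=14 / 15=0.93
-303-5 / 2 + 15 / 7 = -4247 / 14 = -303.36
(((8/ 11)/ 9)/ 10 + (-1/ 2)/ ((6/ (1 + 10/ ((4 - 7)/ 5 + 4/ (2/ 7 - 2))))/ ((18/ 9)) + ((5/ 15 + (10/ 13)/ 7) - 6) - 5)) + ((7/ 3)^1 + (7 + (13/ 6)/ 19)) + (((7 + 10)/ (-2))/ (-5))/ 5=14363526263/ 1460032200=9.84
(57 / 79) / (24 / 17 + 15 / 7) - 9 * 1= -97990 / 11139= -8.80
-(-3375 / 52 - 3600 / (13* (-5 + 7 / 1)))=10575 / 52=203.37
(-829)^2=687241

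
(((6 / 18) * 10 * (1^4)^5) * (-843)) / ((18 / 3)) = -1405 / 3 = -468.33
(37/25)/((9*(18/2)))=37/2025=0.02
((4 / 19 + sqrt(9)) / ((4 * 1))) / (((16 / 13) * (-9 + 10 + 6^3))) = 793 / 263872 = 0.00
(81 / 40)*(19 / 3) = 513 / 40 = 12.82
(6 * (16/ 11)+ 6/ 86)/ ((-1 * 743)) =-0.01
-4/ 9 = -0.44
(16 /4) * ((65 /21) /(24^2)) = 65 /3024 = 0.02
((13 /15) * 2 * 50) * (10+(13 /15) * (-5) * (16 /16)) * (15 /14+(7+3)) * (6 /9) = 685100 /189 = 3624.87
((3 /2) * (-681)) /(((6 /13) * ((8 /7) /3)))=-185913 /32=-5809.78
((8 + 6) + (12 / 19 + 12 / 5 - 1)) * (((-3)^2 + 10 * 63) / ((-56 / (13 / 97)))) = -12651561 / 516040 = -24.52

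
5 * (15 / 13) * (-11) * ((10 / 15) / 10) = -55 / 13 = -4.23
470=470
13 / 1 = 13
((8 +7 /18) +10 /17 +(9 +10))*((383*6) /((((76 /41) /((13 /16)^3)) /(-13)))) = -3839551851863 /15876096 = -241844.84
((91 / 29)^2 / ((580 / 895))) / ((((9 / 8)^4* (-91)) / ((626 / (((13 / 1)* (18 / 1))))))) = -401601536 / 1440146061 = -0.28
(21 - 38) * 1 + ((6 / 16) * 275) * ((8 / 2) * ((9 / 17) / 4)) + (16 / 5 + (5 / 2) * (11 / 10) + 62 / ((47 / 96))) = 5439077 / 31960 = 170.18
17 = 17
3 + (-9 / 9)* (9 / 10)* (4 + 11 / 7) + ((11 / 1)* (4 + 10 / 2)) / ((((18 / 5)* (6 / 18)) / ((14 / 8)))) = 39861 / 280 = 142.36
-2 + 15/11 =-7/11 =-0.64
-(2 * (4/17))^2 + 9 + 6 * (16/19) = 75947/5491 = 13.83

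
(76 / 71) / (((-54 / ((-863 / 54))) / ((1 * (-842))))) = -13806274 / 51759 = -266.74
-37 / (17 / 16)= -592 / 17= -34.82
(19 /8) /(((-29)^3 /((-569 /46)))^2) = 6151459 /10069169177888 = 0.00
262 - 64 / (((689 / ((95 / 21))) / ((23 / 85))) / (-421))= 76219454 / 245973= 309.87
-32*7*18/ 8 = -504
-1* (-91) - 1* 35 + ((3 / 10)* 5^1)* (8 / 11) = 628 / 11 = 57.09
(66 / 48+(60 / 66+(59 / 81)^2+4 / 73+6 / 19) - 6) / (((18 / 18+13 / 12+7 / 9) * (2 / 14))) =-15778636307 / 2291204718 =-6.89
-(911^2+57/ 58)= -48135475/ 58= -829921.98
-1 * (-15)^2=-225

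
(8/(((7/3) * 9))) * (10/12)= 20/63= 0.32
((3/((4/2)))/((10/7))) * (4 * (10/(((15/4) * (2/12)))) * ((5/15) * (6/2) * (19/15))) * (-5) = -2128/5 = -425.60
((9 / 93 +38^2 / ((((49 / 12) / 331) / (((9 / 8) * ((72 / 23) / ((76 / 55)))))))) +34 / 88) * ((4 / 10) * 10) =458591100853 / 384307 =1193293.65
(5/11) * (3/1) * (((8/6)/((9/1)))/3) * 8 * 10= 1600/297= 5.39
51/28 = 1.82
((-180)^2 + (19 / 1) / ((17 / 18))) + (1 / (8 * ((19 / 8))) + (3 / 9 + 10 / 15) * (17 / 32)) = 335100371 / 10336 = 32420.70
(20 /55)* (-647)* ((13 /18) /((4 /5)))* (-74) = 1556035 /99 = 15717.53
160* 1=160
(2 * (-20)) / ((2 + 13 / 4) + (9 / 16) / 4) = -512 / 69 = -7.42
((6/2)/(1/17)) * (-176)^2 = 1579776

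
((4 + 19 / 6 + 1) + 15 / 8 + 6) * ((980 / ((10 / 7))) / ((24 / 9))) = 132055 / 32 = 4126.72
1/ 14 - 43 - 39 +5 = -1077/ 14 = -76.93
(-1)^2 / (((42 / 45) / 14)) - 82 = -67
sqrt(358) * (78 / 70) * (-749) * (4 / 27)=-5564 * sqrt(358) / 45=-2339.46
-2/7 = -0.29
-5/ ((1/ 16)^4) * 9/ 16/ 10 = -18432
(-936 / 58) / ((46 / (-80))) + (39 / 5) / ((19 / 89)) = 4093557 / 63365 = 64.60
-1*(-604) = 604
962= 962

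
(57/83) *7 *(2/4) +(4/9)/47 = 169441/70218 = 2.41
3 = 3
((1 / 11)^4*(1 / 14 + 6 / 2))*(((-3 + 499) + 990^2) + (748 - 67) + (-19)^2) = 3015031 / 14641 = 205.93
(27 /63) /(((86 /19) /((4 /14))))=57 /2107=0.03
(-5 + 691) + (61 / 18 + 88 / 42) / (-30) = 2592389 / 3780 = 685.82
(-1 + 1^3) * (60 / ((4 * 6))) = 0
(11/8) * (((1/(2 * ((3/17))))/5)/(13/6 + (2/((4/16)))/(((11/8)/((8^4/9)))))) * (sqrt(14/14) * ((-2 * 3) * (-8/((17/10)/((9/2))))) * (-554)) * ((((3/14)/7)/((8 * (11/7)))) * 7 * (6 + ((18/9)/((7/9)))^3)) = -2920960845/359955862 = -8.11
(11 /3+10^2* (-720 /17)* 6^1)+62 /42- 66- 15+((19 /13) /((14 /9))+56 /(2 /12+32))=-15218128851 /597142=-25484.94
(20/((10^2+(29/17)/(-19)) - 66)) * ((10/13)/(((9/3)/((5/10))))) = 32300/427167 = 0.08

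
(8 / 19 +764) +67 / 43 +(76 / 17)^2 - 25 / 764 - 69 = 129327714935 / 180390332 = 716.93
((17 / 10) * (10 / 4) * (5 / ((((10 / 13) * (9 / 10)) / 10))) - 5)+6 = 5543 / 18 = 307.94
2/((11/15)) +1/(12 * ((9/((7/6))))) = 2.74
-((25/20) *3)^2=-225/16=-14.06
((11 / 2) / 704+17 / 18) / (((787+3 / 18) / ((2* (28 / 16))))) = 7679 / 1813632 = 0.00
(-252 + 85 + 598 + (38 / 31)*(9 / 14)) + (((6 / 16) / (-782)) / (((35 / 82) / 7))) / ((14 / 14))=431.78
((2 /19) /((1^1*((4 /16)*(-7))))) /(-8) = 1 /133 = 0.01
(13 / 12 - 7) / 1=-71 / 12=-5.92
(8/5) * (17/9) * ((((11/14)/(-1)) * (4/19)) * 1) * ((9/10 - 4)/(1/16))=742016/29925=24.80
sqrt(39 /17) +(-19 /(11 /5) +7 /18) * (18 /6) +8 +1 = -1039 /66 +sqrt(663) /17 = -14.23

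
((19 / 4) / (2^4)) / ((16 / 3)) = 57 / 1024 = 0.06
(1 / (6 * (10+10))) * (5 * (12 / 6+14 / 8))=5 / 32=0.16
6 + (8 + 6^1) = 20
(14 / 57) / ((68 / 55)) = 385 / 1938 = 0.20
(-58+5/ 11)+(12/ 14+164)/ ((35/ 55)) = 108617/ 539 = 201.52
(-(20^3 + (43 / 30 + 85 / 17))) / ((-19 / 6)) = 240193 / 95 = 2528.35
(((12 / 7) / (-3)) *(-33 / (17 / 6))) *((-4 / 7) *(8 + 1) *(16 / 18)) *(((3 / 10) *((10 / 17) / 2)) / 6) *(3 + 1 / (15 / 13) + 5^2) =-914496 / 70805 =-12.92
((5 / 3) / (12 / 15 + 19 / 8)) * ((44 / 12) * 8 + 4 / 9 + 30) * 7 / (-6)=-376600 / 10287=-36.61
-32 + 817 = 785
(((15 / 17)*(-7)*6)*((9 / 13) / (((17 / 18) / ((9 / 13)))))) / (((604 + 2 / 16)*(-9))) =30240 / 8742539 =0.00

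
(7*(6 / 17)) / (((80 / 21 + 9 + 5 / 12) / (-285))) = -1005480 / 18887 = -53.24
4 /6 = 2 /3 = 0.67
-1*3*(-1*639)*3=5751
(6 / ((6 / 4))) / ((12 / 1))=1 / 3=0.33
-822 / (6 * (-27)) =137 / 27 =5.07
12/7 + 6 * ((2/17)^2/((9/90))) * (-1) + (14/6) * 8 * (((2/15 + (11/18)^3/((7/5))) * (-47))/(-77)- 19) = -85266646007/243336555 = -350.41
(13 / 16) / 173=13 / 2768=0.00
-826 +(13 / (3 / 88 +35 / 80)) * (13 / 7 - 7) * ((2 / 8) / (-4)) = -474758 / 581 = -817.14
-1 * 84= -84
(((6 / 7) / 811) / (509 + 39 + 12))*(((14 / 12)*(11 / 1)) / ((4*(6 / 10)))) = 11 / 1089984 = 0.00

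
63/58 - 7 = -5.91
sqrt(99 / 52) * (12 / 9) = 2 * sqrt(143) / 13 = 1.84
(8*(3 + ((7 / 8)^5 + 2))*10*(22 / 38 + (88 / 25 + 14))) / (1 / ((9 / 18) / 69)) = 1553022259 / 26849280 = 57.84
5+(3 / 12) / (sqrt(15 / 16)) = sqrt(15) / 15+5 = 5.26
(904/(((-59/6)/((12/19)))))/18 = -3616/1121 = -3.23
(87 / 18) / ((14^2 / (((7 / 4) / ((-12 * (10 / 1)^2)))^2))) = 29 / 552960000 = 0.00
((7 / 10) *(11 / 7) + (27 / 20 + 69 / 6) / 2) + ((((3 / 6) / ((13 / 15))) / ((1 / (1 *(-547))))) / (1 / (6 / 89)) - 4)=-821463 / 46280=-17.75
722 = 722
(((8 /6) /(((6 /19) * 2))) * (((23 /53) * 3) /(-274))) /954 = -437 /41561964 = -0.00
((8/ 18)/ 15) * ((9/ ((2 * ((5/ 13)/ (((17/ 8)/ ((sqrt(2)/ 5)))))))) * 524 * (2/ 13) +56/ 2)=112/ 135 +2227 * sqrt(2)/ 15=210.79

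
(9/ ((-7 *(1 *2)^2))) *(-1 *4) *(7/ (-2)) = -4.50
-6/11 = -0.55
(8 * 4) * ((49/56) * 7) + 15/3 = 201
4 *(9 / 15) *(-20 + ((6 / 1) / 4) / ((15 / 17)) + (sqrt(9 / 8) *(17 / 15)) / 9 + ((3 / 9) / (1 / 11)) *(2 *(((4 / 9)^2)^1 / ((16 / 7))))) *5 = -85858 / 405 + 17 *sqrt(2) / 15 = -210.39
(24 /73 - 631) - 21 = -47572 /73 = -651.67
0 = 0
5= 5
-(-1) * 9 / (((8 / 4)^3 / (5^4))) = 5625 / 8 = 703.12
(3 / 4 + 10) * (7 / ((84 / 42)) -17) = -1161 / 8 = -145.12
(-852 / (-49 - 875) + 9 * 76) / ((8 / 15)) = 791085 / 616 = 1284.23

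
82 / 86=41 / 43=0.95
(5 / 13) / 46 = 5 / 598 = 0.01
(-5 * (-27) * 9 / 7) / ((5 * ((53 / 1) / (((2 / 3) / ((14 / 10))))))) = 810 / 2597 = 0.31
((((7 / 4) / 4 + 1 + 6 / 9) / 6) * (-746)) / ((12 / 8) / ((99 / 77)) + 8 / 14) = -150.52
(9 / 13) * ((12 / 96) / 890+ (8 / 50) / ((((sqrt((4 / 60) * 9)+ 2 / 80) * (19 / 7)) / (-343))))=140691843 / 240933680 - 790272 * sqrt(15) / 169195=-17.51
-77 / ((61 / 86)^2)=-153.05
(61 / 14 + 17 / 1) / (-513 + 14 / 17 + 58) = -5083 / 108094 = -0.05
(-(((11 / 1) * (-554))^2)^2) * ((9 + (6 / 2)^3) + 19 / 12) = -155498552307248524 / 3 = -51832850769082841.33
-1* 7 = -7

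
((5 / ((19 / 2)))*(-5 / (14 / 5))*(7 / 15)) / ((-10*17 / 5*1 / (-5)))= -125 / 1938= -0.06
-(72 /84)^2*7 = -36 /7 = -5.14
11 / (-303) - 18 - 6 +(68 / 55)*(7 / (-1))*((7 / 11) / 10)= -22535873 / 916575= -24.59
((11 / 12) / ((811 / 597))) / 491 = 0.00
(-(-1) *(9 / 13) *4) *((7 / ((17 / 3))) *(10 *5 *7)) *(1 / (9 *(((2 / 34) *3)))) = 9800 / 13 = 753.85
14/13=1.08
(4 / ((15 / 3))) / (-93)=-4 / 465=-0.01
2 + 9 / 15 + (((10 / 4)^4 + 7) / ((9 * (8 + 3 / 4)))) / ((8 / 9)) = 3649 / 1120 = 3.26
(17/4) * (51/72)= 289/96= 3.01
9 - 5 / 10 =17 / 2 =8.50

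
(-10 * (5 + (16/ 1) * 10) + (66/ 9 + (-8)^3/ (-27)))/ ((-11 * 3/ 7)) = 344.42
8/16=1/2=0.50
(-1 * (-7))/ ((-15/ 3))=-7/ 5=-1.40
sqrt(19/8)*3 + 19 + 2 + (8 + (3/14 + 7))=3*sqrt(38)/4 + 507/14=40.84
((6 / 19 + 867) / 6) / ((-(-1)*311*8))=0.06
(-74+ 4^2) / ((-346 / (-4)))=-116 / 173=-0.67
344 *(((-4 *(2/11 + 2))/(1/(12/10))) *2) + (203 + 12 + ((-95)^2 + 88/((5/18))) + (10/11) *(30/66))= 1422946/605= 2351.98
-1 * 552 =-552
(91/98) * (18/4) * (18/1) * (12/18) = 351/7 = 50.14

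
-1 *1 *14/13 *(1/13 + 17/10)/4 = -1617/3380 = -0.48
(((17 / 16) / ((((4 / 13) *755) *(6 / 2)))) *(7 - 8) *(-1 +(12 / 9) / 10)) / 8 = 2873 / 17395200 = 0.00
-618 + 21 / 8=-4923 / 8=-615.38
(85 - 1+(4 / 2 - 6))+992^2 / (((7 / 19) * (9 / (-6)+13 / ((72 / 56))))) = 10859248 / 35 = 310264.23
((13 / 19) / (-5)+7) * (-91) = -624.55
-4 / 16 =-1 / 4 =-0.25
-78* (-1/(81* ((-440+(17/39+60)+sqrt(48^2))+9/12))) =-1352/464463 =-0.00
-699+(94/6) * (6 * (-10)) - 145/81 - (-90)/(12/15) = -247583/162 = -1528.29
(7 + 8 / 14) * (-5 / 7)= -265 / 49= -5.41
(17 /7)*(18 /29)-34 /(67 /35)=-221068 /13601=-16.25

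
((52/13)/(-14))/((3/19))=-38/21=-1.81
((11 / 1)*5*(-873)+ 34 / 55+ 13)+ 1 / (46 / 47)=-121440911 / 2530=-48000.36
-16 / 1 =-16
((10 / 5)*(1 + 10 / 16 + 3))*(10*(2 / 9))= 185 / 9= 20.56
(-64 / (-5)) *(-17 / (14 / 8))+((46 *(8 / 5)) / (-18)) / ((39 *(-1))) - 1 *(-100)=-24.24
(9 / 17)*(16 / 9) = 16 / 17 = 0.94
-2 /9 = -0.22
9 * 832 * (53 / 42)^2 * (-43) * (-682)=17134360672 / 49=349680830.04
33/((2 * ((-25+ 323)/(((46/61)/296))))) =759/5380688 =0.00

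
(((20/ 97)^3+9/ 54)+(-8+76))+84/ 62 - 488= -71038240301/ 169757178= -418.47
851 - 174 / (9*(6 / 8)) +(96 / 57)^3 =51236705 / 61731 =830.00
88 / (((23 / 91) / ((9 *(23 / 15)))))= 4804.80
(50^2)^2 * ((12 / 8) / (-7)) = -9375000 / 7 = -1339285.71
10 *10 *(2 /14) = 100 /7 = 14.29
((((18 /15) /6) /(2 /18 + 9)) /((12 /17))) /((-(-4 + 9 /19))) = 969 /109880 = 0.01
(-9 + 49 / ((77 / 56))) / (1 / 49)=14357 / 11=1305.18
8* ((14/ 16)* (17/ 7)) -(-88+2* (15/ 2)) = 90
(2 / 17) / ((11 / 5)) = 10 / 187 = 0.05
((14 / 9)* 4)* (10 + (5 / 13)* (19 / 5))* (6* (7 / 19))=157.65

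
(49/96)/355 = 49/34080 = 0.00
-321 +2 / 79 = -25357 / 79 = -320.97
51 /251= 0.20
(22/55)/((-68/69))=-69/170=-0.41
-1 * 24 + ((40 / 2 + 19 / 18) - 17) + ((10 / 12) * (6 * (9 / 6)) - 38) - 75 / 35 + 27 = -1612 / 63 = -25.59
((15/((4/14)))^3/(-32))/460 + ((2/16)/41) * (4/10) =-9.83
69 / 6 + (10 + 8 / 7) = 317 / 14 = 22.64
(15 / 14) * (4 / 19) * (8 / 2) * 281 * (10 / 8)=42150 / 133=316.92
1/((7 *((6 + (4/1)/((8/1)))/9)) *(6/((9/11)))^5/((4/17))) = 0.00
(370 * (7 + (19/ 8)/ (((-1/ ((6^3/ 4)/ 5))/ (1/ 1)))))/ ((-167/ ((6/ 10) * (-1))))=-41403/ 1670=-24.79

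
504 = 504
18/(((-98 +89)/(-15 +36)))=-42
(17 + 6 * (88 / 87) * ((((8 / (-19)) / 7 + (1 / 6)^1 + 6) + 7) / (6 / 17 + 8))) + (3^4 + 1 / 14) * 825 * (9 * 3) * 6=8901579898654 / 821541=10835222.95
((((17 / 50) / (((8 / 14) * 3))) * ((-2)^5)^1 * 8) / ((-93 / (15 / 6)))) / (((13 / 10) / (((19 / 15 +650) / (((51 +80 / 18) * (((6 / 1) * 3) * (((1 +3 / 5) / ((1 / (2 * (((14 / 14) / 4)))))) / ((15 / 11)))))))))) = 23250220 / 19908603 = 1.17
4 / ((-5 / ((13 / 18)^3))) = -2197 / 7290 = -0.30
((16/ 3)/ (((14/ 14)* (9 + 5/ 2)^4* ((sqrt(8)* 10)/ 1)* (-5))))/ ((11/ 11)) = -0.00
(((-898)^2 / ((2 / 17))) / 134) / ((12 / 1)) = 3427217 / 804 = 4262.71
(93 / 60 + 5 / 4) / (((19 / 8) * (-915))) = -112 / 86925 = -0.00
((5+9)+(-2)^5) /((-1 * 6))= 3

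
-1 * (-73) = 73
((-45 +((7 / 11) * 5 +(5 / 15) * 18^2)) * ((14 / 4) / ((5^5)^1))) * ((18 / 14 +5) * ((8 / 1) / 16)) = 728 / 3125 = 0.23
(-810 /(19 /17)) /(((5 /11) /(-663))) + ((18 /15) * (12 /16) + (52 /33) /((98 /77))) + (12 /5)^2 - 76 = 21087809467 /19950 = 1057033.06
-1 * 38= -38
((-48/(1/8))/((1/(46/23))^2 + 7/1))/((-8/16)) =3072/29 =105.93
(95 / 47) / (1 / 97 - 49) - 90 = -20110175 / 223344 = -90.04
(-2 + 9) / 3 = 7 / 3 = 2.33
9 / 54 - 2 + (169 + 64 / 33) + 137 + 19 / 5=102269 / 330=309.91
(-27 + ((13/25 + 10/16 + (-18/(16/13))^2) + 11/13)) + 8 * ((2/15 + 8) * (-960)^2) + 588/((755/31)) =188340123020371/3140800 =59965653.02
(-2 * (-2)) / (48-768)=-1 / 180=-0.01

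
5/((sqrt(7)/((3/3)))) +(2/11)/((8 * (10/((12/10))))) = 3/1100 +5 * sqrt(7)/7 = 1.89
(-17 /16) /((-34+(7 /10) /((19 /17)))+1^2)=1615 /49208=0.03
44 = 44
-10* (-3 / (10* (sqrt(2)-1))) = 7.24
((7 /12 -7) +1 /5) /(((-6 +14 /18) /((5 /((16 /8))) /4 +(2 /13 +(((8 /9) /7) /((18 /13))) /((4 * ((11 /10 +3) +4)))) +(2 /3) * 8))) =7.28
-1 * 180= -180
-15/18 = -5/6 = -0.83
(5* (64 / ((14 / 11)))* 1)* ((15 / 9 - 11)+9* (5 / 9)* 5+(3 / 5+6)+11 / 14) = 852016 / 147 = 5796.03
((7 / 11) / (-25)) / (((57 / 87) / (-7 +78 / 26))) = 812 / 5225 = 0.16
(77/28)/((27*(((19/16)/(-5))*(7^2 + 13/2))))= -440/56943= -0.01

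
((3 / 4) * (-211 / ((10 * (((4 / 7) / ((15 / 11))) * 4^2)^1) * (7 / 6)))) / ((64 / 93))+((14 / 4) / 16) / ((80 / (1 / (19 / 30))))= -10051815 / 3424256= -2.94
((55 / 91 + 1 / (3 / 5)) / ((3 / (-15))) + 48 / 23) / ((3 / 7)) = -58196 / 2691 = -21.63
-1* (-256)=256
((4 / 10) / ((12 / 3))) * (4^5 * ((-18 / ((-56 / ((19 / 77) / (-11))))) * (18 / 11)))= -393984 / 326095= -1.21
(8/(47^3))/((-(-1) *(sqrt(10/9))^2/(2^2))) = 144/519115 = 0.00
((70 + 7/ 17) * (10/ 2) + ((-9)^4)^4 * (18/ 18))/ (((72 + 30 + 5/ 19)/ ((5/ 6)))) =15100095894746.81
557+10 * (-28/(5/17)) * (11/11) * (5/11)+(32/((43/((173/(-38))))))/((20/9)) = 5515687/44935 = 122.75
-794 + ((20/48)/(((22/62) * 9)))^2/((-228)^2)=-58253641333799/73367306496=-794.00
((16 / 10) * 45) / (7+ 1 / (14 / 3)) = 1008 / 101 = 9.98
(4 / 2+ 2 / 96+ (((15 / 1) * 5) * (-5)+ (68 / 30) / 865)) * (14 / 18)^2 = -1264688873 / 5605200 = -225.63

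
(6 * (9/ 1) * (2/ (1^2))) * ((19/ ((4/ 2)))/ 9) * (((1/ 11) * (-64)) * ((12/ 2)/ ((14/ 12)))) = -262656/ 77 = -3411.12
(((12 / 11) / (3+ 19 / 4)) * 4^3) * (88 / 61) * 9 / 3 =73728 / 1891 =38.99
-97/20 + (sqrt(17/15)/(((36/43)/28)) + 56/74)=-3029/740 + 301 *sqrt(255)/135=31.51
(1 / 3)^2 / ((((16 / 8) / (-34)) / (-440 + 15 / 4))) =29665 / 36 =824.03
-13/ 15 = -0.87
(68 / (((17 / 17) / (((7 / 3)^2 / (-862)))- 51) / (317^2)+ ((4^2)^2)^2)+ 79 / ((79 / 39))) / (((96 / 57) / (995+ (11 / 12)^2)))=34290708895009853711 / 1486986383642112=23060.54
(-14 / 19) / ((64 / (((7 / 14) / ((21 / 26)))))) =-13 / 1824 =-0.01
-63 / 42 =-3 / 2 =-1.50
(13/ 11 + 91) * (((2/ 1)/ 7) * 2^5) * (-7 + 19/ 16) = -377208/ 77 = -4898.81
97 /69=1.41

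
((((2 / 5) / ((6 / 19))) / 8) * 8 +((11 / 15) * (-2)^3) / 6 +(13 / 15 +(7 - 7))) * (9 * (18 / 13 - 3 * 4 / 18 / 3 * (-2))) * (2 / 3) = 1712 / 135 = 12.68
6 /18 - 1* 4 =-11 /3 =-3.67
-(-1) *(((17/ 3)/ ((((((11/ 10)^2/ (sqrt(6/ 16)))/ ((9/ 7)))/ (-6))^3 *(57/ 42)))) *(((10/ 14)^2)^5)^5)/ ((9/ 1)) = -1651079273301547800656408071517944335937500000 *sqrt(6)/ 2966250282887685154297135298650934879423078386540459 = -0.00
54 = 54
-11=-11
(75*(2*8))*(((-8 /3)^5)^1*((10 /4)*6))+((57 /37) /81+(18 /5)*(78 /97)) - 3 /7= -2744098736956 /1130535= -2427256.77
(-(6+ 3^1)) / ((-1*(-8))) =-9 / 8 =-1.12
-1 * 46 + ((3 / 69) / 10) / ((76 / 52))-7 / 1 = -231597 / 4370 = -53.00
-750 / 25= -30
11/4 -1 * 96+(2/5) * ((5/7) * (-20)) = -2771/28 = -98.96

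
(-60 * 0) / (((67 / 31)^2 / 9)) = 0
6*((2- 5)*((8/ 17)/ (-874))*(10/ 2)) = 360/ 7429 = 0.05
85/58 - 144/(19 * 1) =-6737/1102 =-6.11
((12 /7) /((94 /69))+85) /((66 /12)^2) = 113516 /39809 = 2.85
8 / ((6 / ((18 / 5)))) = 24 / 5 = 4.80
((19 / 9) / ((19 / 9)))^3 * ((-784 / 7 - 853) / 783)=-965 / 783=-1.23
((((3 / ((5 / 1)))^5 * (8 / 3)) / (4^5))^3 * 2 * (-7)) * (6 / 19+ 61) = -866780271 / 121600000000000000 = -0.00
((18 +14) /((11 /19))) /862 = 304 /4741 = 0.06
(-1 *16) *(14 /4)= -56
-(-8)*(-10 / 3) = -80 / 3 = -26.67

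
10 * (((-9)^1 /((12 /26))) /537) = -65 /179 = -0.36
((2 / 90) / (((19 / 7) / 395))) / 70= 79 / 1710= 0.05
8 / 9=0.89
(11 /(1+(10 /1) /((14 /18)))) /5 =77 /485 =0.16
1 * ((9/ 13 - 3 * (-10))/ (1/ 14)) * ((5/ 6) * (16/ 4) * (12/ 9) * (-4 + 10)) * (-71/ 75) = -10847.34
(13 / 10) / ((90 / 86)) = 559 / 450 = 1.24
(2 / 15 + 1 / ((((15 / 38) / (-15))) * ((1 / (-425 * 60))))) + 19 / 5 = 14535059 / 15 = 969003.93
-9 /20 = -0.45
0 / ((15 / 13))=0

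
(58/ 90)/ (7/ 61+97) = 1769/ 266580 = 0.01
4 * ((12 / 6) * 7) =56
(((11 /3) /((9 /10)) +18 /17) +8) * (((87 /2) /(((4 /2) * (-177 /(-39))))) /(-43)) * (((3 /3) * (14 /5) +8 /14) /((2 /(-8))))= 19.74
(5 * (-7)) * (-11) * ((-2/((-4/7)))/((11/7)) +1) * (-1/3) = -2485/6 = -414.17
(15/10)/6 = 1/4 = 0.25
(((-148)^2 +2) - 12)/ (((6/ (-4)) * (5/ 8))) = -116768/ 5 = -23353.60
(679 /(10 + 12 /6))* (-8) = -1358 /3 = -452.67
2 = 2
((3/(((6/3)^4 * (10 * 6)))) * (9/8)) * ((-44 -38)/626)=-369/801280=-0.00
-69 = -69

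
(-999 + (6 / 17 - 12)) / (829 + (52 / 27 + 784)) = -463887 / 741251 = -0.63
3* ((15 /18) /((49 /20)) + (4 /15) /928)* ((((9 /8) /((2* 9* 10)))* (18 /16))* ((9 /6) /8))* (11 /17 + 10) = 283685463 /19789414400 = 0.01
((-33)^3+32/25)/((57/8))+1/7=-50308583/9975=-5043.47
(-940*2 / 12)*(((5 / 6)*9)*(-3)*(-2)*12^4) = -146188800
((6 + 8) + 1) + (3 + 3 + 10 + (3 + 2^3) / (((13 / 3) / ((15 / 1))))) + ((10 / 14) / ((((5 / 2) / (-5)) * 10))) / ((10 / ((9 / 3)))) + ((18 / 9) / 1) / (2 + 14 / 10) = 1077057 / 15470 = 69.62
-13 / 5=-2.60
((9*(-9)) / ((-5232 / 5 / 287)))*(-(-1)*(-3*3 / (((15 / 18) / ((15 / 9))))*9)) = -3138345 / 872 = -3599.02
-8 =-8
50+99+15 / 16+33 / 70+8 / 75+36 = 1566731 / 8400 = 186.52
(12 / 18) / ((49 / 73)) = 146 / 147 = 0.99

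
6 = 6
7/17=0.41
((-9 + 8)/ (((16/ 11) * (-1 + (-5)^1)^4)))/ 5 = -11/ 103680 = -0.00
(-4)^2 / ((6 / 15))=40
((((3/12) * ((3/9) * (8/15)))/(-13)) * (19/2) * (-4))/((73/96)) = 2432/14235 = 0.17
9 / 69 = 3 / 23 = 0.13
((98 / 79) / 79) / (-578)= -49 / 1803649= -0.00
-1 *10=-10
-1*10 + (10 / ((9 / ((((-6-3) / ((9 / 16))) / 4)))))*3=-70 / 3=-23.33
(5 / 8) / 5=1 / 8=0.12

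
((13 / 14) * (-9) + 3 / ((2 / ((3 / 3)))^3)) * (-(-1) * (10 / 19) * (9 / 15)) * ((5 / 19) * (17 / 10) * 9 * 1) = -205173 / 20216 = -10.15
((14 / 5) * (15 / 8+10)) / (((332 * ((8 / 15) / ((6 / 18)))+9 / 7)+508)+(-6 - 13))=4655 / 143008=0.03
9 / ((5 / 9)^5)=531441 / 3125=170.06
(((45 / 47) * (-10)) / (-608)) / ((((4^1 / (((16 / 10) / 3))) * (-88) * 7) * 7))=-15 / 30804928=-0.00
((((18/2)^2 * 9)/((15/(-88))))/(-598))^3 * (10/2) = 1222297293888/668272475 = 1829.04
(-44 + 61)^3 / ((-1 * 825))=-4913 / 825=-5.96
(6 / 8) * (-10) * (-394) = 2955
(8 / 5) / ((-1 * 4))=-2 / 5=-0.40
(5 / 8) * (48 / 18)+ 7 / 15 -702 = -10498 / 15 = -699.87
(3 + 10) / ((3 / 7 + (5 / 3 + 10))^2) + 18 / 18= 70249 / 64516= 1.09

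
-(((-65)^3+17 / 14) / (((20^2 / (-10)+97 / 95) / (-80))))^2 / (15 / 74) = -3159084766145554768000 / 2015694723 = -1567243655549.10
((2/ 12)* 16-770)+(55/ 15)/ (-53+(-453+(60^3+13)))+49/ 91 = -2148245564/ 2801591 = -766.79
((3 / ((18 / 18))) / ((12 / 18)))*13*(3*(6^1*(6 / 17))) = 6318 / 17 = 371.65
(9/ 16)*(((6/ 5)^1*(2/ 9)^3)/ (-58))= -0.00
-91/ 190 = -0.48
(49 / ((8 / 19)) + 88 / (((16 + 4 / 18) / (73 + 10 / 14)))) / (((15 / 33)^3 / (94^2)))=6205039026791 / 127750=48571734.06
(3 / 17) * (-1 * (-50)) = 150 / 17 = 8.82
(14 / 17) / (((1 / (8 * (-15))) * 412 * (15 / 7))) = -196 / 1751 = -0.11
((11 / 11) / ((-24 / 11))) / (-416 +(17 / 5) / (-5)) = 25 / 22728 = 0.00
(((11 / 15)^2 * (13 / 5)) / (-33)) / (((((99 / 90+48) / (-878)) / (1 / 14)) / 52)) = 6528808 / 2319975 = 2.81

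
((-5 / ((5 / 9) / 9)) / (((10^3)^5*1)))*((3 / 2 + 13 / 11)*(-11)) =4779 / 2000000000000000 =0.00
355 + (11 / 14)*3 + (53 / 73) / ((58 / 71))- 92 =3945498 / 14819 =266.25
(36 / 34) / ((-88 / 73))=-657 / 748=-0.88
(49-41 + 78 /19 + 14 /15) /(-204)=-929 /14535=-0.06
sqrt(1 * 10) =sqrt(10) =3.16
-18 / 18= -1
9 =9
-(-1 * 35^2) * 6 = 7350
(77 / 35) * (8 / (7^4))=88 / 12005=0.01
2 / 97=0.02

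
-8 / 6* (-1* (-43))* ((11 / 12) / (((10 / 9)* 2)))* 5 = -473 / 4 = -118.25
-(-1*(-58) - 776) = 718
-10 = -10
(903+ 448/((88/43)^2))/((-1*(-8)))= 61103/484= 126.25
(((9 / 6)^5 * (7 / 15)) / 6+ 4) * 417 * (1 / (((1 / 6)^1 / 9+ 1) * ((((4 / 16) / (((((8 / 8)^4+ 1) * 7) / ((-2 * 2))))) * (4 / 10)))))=-115776297 / 1760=-65781.99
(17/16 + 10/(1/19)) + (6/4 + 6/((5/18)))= 17133/80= 214.16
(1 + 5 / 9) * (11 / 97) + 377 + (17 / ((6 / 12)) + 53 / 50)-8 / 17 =411.77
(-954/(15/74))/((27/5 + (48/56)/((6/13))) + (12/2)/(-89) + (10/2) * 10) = -2443406/29691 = -82.29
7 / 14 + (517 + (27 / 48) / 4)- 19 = 31913 / 64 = 498.64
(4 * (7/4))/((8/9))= 63/8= 7.88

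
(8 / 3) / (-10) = -4 / 15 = -0.27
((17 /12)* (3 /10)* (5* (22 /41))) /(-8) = -187 /1312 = -0.14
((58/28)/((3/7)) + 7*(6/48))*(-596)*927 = -6307617/2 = -3153808.50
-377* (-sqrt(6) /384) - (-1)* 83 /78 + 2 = 377* sqrt(6) /384 + 239 /78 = 5.47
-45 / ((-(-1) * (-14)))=45 / 14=3.21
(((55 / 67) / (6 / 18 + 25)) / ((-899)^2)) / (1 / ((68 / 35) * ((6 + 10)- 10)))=3366 / 7201879111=0.00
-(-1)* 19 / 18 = 19 / 18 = 1.06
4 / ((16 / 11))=2.75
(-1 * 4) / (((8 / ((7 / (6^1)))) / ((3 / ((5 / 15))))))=-5.25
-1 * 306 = -306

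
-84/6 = -14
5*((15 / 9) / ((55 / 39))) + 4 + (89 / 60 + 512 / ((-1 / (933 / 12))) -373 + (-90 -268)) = -26748221 / 660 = -40527.61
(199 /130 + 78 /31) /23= 16309 /92690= 0.18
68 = 68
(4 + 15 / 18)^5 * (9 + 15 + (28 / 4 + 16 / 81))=51831673523 / 629856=82291.31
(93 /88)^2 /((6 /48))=8649 /968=8.93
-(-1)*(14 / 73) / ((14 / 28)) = 28 / 73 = 0.38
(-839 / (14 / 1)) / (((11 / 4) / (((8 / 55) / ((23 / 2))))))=-26848 / 97405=-0.28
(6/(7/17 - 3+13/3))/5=306/445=0.69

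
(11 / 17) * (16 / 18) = 88 / 153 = 0.58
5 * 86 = 430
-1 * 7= -7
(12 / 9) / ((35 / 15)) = 4 / 7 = 0.57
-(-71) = 71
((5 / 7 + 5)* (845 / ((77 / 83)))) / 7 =2805400 / 3773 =743.55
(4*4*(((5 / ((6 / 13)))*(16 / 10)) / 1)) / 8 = 104 / 3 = 34.67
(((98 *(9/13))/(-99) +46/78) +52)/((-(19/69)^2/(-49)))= 1731548721/51623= 33542.19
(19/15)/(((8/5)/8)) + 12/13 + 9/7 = 8.54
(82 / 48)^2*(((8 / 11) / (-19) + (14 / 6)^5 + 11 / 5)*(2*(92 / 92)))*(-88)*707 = -5381453449421 / 207765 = -25901636.22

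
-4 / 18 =-2 / 9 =-0.22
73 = 73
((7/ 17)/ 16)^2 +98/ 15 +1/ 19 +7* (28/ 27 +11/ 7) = 4714978037/ 189768960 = 24.85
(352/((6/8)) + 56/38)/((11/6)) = 53672/209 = 256.80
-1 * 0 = 0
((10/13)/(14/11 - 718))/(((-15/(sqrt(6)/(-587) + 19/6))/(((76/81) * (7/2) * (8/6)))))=55594/56037501 - 5852 * sqrt(6)/10964671029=0.00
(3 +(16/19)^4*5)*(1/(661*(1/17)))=12216931/86142181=0.14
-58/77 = -0.75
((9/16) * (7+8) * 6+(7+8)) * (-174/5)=-9135/4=-2283.75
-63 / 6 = -21 / 2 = -10.50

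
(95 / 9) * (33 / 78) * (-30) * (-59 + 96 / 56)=2095225 / 273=7674.82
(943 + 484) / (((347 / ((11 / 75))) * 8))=15697 / 208200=0.08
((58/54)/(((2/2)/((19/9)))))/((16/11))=1.56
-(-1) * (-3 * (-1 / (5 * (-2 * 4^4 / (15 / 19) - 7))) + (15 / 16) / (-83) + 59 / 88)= 0.66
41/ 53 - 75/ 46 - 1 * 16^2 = -626217/ 2438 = -256.86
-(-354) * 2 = 708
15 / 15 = 1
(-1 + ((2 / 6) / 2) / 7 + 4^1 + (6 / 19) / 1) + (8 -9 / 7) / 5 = 2669 / 570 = 4.68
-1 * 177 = -177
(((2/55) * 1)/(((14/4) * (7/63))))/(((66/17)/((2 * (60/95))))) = 2448/80465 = 0.03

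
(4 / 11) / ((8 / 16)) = 8 / 11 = 0.73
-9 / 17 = -0.53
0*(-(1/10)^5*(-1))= 0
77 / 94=0.82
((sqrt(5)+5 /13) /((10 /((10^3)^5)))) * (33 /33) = 500000000000000 /13+100000000000000 * sqrt(5) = 262068336211517.43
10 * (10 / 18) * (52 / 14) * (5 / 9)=6500 / 567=11.46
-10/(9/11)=-110/9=-12.22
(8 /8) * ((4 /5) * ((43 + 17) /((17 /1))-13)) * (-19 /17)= 12236 /1445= 8.47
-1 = -1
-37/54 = -0.69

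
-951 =-951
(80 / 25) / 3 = 16 / 15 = 1.07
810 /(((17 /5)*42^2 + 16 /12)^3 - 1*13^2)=2733750 /728611268545529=0.00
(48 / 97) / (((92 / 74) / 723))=642024 / 2231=287.77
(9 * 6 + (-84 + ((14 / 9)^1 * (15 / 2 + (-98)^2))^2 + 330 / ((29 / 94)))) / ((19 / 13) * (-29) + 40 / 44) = -75088679531437 / 13931919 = -5389686.77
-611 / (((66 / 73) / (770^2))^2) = -2364854739747500 / 9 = -262761637749722.22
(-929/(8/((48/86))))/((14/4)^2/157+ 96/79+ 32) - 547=-12996305249/23674983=-548.95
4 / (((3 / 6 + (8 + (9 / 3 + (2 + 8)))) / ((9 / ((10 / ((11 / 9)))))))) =0.20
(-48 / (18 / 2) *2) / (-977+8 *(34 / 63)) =672 / 61279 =0.01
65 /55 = 13 /11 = 1.18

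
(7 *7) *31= 1519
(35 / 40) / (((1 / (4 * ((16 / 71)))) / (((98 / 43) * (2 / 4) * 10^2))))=274400 / 3053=89.88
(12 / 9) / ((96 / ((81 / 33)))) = 3 / 88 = 0.03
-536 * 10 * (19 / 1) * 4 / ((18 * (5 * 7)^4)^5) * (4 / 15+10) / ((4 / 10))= -28006 / 38514711101594851742191314697265625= -0.00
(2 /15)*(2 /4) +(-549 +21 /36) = -10967 /20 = -548.35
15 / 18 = 5 / 6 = 0.83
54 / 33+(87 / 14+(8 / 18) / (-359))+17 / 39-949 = -6084977233 / 6468462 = -940.71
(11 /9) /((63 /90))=110 /63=1.75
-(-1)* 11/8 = 11/8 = 1.38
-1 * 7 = -7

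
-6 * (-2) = 12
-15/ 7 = -2.14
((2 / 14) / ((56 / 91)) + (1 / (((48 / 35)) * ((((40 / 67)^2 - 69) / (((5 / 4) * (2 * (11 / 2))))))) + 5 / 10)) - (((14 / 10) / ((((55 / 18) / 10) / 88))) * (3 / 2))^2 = -3787142390045579 / 10353537600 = -365782.45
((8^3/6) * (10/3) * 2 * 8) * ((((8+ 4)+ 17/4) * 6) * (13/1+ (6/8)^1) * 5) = 91520000/3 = 30506666.67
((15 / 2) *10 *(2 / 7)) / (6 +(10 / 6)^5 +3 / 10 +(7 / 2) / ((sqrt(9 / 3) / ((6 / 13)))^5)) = 2339562758768121919500 / 2091889908019918289983 -47356877571120000 *sqrt(3) / 298841415431416898569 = 1.12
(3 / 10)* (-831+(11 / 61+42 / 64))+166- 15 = -1913917 / 19520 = -98.05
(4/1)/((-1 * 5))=-4/5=-0.80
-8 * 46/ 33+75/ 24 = -2119/ 264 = -8.03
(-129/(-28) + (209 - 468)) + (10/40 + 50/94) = -83438/329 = -253.61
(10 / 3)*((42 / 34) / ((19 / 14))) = 980 / 323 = 3.03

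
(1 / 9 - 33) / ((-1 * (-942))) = -0.03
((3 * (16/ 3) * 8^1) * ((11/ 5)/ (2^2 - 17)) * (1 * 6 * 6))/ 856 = -6336/ 6955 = -0.91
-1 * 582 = -582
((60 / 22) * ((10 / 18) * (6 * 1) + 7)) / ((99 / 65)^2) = 1309750 / 107811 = 12.15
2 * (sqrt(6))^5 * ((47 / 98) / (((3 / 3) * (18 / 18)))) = 1692 * sqrt(6) / 49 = 84.58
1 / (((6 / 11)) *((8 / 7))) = 77 / 48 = 1.60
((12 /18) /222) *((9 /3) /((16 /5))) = 5 /1776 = 0.00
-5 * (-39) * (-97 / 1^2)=-18915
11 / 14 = 0.79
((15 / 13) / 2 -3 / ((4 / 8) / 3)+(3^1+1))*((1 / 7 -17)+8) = 118.89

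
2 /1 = 2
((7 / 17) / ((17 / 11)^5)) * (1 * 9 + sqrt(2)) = 1127357 * sqrt(2) / 24137569 + 10146213 / 24137569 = 0.49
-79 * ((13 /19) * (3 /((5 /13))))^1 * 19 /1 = -40053 /5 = -8010.60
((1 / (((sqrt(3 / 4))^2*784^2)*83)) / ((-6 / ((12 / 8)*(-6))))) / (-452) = -0.00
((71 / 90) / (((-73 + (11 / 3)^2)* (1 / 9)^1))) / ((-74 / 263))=168057 / 396640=0.42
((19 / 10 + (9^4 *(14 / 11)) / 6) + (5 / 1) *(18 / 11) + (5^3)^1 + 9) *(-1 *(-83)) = 127472.15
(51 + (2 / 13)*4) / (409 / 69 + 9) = 46299 / 13390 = 3.46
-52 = -52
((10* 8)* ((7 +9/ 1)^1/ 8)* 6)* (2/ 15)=128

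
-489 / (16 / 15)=-7335 / 16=-458.44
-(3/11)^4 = -81/14641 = -0.01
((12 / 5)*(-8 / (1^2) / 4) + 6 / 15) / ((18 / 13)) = -143 / 45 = -3.18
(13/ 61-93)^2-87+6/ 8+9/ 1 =126992611/ 14884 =8532.16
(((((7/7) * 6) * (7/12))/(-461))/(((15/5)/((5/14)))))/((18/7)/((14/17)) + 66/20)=-1225/8704602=-0.00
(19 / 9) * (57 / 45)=361 / 135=2.67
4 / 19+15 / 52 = 493 / 988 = 0.50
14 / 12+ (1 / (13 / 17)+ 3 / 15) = 1043 / 390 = 2.67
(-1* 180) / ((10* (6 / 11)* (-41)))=33 / 41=0.80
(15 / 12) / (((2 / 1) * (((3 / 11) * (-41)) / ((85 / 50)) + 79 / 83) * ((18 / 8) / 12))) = -155210 / 261951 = -0.59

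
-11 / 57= -0.19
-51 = -51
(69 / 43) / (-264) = -23 / 3784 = -0.01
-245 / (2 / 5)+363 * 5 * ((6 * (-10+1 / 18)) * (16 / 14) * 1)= -1741295 / 14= -124378.21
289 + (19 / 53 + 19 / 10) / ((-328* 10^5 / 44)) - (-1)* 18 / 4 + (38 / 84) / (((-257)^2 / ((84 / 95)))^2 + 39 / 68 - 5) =293.50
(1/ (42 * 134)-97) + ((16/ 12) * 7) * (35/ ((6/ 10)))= 7554655/ 16884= 447.44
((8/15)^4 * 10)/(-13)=-8192/131625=-0.06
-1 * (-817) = 817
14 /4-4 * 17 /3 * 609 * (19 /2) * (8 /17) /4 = -30849 /2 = -15424.50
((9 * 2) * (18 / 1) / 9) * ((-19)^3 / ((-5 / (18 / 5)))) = 4444632 / 25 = 177785.28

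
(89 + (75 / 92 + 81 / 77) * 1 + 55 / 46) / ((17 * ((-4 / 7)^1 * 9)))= -217391 / 206448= -1.05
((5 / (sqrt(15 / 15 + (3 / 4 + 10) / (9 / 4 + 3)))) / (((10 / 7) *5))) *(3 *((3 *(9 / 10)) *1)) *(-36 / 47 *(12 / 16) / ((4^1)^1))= -15309 *sqrt(21) / 150400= -0.47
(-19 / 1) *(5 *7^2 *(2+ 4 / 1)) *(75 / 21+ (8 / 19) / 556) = -13868190 / 139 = -99771.15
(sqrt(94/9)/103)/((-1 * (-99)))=sqrt(94)/30591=0.00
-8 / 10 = -0.80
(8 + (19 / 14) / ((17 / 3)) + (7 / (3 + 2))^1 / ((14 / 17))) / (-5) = -5914 / 2975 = -1.99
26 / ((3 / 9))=78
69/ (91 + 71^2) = 69/ 5132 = 0.01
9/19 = 0.47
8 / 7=1.14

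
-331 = -331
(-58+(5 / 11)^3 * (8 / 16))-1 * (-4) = -143623 / 2662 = -53.95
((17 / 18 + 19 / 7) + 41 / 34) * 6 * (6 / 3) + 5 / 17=20945 / 357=58.67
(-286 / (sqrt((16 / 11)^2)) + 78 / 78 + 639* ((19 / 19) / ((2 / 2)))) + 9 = 3619 / 8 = 452.38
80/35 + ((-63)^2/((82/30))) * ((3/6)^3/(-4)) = -43.09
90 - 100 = -10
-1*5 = -5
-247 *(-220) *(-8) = -434720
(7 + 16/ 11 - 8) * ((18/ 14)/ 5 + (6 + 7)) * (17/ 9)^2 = 134096/ 6237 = 21.50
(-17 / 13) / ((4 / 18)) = -153 / 26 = -5.88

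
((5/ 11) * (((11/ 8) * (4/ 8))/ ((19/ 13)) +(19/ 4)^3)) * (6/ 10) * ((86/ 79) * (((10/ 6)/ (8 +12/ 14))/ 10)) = 39398793/ 65515648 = 0.60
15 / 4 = 3.75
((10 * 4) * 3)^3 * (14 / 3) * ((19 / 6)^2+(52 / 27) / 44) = 81216969.70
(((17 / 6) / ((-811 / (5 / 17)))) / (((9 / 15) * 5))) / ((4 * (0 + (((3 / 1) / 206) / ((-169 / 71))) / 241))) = 20975435 / 6218748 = 3.37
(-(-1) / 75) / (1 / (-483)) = -161 / 25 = -6.44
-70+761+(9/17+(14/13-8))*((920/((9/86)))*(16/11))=-197069619/2431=-81065.25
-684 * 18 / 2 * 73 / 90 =-24966 / 5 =-4993.20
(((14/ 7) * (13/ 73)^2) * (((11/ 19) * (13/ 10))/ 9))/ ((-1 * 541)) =-24167/ 2464955595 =-0.00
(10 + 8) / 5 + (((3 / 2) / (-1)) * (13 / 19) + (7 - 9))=109 / 190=0.57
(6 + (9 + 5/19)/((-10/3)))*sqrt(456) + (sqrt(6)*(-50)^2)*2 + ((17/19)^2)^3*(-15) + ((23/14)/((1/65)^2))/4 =612*sqrt(114)/95 + 4551407928215/2634569336 + 5000*sqrt(6) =14043.80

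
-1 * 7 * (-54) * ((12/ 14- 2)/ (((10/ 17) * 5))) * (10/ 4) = -1836/ 5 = -367.20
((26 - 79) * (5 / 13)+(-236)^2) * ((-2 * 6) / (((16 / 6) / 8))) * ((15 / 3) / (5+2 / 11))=-477696780 / 247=-1933995.06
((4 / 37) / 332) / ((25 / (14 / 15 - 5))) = -61 / 1151625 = -0.00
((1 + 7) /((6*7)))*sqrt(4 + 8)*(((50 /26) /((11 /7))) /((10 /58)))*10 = 11600*sqrt(3) /429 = 46.83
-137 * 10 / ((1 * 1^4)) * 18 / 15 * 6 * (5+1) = -59184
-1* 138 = -138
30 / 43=0.70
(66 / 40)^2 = 2.72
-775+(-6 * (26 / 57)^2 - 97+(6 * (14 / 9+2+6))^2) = 2413.86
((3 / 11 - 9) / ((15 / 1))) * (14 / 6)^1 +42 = 6706 / 165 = 40.64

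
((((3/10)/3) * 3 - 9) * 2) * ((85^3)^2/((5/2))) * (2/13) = -5249921257500/13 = -403840096730.77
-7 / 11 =-0.64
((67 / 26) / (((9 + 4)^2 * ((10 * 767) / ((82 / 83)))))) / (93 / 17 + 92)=46699 / 2317533505690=0.00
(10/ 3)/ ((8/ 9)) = 15/ 4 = 3.75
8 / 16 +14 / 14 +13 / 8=25 / 8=3.12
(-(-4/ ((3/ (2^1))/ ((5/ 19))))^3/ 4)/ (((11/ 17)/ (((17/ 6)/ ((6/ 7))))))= 8092000/ 18334107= 0.44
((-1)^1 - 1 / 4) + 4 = 11 / 4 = 2.75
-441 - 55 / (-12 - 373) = -440.86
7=7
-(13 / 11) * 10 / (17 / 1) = -130 / 187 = -0.70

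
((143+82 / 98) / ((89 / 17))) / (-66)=-59908 / 143913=-0.42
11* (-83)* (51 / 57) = -15521 / 19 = -816.89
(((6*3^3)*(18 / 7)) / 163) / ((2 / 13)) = 16.61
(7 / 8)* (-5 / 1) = -35 / 8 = -4.38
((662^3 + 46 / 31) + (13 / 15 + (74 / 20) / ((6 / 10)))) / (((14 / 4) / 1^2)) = 269809308961 / 3255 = 82890724.72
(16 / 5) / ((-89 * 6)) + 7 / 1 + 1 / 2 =20009 / 2670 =7.49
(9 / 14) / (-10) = -0.06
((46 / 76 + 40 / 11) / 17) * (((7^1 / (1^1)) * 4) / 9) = 0.78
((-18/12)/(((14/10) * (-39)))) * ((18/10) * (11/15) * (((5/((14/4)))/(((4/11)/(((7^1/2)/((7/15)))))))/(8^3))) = 5445/2609152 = 0.00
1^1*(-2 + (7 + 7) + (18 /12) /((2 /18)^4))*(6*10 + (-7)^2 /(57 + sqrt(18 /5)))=2162481955 /3606 - 321881*sqrt(10) /3606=599407.68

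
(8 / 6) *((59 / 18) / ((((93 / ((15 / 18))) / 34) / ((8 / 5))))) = 16048 / 7533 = 2.13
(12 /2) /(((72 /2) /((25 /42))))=25 /252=0.10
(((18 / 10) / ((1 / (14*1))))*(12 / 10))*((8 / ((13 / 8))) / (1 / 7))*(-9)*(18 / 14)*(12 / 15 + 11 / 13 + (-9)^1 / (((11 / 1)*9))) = -4358043648 / 232375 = -18754.36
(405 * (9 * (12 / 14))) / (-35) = -4374 / 49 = -89.27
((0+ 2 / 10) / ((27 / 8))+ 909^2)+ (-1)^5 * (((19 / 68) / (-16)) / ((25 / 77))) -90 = 606754753421 / 734400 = 826191.11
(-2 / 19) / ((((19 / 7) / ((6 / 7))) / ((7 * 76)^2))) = -9408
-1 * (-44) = 44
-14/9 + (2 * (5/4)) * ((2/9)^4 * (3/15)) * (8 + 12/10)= -50662/32805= -1.54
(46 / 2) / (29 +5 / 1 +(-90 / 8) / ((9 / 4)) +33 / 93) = 713 / 910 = 0.78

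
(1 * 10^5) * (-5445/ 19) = -544500000/ 19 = -28657894.74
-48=-48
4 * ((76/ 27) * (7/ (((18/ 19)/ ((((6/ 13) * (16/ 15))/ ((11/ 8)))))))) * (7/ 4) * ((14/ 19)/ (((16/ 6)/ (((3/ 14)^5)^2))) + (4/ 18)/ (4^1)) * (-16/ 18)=-29834581848233/ 11590004761335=-2.57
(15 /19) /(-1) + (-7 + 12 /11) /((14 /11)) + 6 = 151 /266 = 0.57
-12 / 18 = -2 / 3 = -0.67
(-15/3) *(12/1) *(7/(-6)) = 70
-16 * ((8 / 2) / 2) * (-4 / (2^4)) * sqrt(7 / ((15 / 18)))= 8 * sqrt(210) / 5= 23.19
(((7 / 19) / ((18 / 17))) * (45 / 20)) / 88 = 119 / 13376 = 0.01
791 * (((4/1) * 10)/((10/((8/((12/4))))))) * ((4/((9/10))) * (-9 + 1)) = -8099840/27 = -299994.07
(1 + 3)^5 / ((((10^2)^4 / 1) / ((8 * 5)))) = 32 / 78125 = 0.00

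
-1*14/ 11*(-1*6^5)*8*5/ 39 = 10150.49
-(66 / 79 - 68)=5306 / 79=67.16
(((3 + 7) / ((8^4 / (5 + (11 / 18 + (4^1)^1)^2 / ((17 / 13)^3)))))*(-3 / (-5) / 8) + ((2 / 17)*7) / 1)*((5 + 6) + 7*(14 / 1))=782879191645 / 8693415936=90.05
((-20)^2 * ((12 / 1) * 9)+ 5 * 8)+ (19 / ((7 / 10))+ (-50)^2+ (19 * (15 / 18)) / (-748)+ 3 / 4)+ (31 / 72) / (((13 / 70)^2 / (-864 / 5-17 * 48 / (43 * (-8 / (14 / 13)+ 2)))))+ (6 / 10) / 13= 946798689514213 / 21688506840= 43654.40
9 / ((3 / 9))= 27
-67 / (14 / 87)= -5829 / 14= -416.36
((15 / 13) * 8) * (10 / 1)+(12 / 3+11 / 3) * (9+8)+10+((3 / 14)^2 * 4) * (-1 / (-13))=444604 / 1911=232.66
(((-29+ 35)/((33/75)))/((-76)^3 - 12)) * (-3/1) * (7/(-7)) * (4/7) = -450/8450519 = -0.00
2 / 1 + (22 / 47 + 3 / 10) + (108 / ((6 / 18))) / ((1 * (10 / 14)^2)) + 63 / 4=3071723 / 4700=653.56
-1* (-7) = 7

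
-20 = -20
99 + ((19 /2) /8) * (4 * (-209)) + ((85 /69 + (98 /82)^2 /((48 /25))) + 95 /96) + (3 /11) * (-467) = -41569087243 /40828128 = -1018.15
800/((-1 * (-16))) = 50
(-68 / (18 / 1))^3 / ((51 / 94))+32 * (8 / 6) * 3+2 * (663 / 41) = 5466890 / 89667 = 60.97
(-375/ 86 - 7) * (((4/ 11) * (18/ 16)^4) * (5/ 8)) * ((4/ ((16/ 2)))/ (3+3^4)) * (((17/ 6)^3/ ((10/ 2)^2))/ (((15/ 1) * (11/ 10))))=-129600027/ 95475466240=-0.00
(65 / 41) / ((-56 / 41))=-1.16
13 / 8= 1.62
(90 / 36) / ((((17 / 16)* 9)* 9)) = 40 / 1377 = 0.03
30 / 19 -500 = -9470 / 19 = -498.42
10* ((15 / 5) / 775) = 6 / 155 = 0.04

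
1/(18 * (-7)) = -0.01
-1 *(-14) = 14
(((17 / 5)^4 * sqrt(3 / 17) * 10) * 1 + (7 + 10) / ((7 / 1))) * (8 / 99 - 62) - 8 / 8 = -12046676 * sqrt(51) / 2475 - 104903 / 693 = -34911.16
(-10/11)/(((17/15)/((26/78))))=-50/187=-0.27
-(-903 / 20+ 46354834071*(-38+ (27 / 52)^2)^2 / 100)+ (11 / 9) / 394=-5061896273813597777123 / 7670707200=-659899555781.98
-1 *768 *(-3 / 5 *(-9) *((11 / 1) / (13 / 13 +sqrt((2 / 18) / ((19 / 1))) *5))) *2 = -39004416 / 365 +684288 *sqrt(19) / 73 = -66001.93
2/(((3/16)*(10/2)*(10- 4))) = 16/45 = 0.36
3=3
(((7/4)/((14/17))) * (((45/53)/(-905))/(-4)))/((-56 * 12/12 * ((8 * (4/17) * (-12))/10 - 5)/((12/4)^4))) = 1053405/10606634752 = 0.00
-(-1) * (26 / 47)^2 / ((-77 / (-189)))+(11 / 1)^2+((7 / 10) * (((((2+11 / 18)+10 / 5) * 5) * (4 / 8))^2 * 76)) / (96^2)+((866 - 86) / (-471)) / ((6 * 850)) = 237259772221847563 / 1936530989015040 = 122.52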